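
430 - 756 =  -326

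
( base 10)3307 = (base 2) 110011101011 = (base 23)65I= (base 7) 12433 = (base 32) 37b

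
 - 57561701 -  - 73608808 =16047107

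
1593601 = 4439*359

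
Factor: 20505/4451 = 3^1*5^1*1367^1*4451^( - 1 )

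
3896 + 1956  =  5852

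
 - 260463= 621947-882410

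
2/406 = 1/203=0.00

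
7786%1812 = 538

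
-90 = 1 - 91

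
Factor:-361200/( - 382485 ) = 560/593 = 2^4*5^1*7^1*593^(  -  1)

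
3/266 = 3/266 = 0.01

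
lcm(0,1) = 0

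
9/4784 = 9/4784= 0.00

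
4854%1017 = 786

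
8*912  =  7296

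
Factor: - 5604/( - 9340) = 3^1*5^( - 1 ) = 3/5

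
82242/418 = 196+157/209=196.75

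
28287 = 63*449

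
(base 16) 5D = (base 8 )135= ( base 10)93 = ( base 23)41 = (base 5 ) 333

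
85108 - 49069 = 36039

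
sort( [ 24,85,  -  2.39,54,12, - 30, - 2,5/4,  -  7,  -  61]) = [ - 61, - 30 , - 7, - 2.39,  -  2,5/4, 12 , 24,54, 85 ] 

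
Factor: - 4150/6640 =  - 5/8=- 2^( - 3)*5^1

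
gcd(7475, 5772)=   13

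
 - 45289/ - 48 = 45289/48 = 943.52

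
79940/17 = 4702 + 6/17= 4702.35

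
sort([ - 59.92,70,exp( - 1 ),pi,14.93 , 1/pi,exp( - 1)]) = [ - 59.92, 1/pi,exp ( - 1 ),  exp( - 1),pi,14.93,70] 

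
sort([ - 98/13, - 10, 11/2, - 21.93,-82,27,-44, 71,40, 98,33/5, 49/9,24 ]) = [ -82, - 44, - 21.93, - 10, - 98/13,49/9 , 11/2, 33/5,24,27, 40,71,98]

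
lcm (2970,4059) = 121770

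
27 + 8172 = 8199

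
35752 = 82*436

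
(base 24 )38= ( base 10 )80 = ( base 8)120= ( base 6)212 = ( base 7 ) 143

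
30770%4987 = 848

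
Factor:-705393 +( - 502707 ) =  - 2^2*3^1*5^2* 4027^1 = - 1208100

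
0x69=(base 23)4d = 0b1101001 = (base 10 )105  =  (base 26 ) 41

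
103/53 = 1 + 50/53 = 1.94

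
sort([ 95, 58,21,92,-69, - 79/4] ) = [-69,-79/4, 21, 58, 92, 95 ]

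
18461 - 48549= - 30088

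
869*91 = 79079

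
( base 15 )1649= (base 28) 636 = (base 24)87i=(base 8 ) 11272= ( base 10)4794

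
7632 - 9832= - 2200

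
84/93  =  28/31 = 0.90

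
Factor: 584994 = 2^1*3^1*97499^1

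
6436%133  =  52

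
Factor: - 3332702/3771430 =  - 5^(  -  1)*13^(  -  1 )*67^( - 1 )*433^(-1)*1666351^1 = - 1666351/1885715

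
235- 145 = 90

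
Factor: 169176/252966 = 2^2*53^1*  317^(  -  1 ) = 212/317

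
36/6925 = 36/6925  =  0.01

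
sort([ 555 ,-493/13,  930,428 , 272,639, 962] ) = [ - 493/13,272,428, 555,639, 930, 962]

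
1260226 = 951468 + 308758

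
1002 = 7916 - 6914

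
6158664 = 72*85537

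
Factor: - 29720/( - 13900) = 1486/695 = 2^1*5^( - 1)*139^( - 1 )*743^1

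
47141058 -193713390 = -146572332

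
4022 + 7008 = 11030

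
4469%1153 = 1010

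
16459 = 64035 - 47576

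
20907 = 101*207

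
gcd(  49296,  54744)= 24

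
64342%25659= 13024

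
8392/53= 158 +18/53 = 158.34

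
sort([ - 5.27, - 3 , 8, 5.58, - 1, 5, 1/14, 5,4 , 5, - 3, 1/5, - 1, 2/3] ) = [-5.27, - 3, - 3, - 1,-1,1/14, 1/5,2/3,4, 5 , 5, 5, 5.58, 8]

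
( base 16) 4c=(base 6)204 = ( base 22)3A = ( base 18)44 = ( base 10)76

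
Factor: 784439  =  97^1*8087^1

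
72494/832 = 36247/416  =  87.13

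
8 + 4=12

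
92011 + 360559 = 452570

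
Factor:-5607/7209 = - 3^( -2)*7^1 = - 7/9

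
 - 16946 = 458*( -37)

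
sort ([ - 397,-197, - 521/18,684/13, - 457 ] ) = [ - 457 , - 397, - 197, - 521/18, 684/13]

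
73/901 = 73/901 = 0.08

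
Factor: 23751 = 3^2*7^1*13^1 *29^1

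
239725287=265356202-25630915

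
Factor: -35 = -5^1 * 7^1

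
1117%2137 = 1117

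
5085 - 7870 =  - 2785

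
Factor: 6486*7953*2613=134786791854 = 2^1*3^3*11^1*13^1*23^1*47^1*67^1*241^1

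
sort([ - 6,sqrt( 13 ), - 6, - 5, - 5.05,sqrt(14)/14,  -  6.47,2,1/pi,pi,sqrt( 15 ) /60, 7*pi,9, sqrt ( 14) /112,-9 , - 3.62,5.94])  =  [ - 9, - 6.47,-6, - 6, - 5.05, - 5, - 3.62, sqrt(14 )/112, sqrt( 15 )/60,sqrt( 14)/14,1/pi, 2, pi,sqrt( 13),  5.94,9, 7 * pi]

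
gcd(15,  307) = 1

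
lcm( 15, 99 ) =495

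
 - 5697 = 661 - 6358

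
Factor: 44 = 2^2 * 11^1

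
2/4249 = 2/4249= 0.00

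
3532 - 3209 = 323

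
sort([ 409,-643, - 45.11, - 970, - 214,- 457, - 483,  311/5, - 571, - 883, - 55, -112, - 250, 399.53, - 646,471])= [-970, - 883, - 646, - 643,- 571, - 483, - 457, -250, - 214 , - 112 , - 55, - 45.11,311/5, 399.53, 409, 471 ] 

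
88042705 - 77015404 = 11027301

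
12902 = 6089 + 6813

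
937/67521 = 937/67521 =0.01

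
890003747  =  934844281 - 44840534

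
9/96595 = 9/96595 =0.00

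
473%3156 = 473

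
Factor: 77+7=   2^2*3^1*7^1 = 84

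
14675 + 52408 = 67083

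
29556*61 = 1802916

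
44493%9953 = 4681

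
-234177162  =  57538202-291715364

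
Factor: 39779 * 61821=2459177559 = 3^2 * 6869^1*39779^1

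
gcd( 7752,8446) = 2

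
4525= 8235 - 3710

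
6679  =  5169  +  1510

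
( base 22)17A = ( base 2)1010001000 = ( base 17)242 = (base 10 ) 648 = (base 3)220000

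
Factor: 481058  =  2^1*31^1 * 7759^1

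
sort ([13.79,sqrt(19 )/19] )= [ sqrt( 19)/19,13.79]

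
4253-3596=657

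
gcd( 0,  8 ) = 8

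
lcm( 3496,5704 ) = 108376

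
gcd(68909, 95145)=1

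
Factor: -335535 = - 3^1*5^1*22369^1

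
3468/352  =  9 + 75/88 = 9.85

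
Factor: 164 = 2^2*41^1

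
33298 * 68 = 2264264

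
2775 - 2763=12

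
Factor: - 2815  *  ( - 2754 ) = 7752510 = 2^1* 3^4*5^1* 17^1*563^1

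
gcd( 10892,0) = 10892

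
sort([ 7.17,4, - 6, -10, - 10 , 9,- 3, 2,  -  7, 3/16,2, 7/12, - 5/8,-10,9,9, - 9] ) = [ - 10,-10,- 10, - 9, - 7, -6,-3,  -  5/8, 3/16, 7/12,  2, 2, 4, 7.17, 9, 9 , 9]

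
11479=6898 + 4581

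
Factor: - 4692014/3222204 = - 2346007/1611102  =  -2^ ( - 1)*3^( - 1 )*109^1*21523^1* 268517^( - 1 ) 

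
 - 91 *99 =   -  9009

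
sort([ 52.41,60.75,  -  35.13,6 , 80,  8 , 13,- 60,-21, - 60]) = [ - 60,-60, - 35.13, - 21 , 6,  8, 13 , 52.41, 60.75,  80 ]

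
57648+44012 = 101660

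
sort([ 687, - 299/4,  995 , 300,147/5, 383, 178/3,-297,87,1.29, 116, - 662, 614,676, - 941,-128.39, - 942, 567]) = [  -  942, -941,- 662, - 297, - 128.39,  -  299/4,1.29, 147/5, 178/3,87,  116,  300, 383, 567, 614,676, 687 , 995 ]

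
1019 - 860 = 159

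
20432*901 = 18409232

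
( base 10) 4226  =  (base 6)31322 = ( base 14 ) 177C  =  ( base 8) 10202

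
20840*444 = 9252960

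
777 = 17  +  760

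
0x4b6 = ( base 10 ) 1206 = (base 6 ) 5330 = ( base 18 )3D0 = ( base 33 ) 13I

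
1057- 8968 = -7911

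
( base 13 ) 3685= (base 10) 7714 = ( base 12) 456A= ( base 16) 1e22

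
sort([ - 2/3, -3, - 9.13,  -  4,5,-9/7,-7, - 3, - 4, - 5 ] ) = [ - 9.13,  -  7, - 5, - 4, - 4,-3, - 3,- 9/7, -2/3,  5 ]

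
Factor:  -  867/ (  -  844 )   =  2^(-2)*3^1*17^2 * 211^(  -  1) 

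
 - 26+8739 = 8713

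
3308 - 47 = 3261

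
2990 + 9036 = 12026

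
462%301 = 161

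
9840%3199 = 243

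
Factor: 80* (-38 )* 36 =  - 109440 = -  2^7*3^2*5^1*19^1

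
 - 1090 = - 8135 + 7045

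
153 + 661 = 814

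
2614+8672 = 11286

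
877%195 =97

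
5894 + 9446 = 15340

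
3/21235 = 3/21235 = 0.00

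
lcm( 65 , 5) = 65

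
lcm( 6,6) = 6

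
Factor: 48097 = 7^1*6871^1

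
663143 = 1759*377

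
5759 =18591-12832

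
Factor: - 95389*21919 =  - 7^1*23^1*953^1 *13627^1 = - 2090831491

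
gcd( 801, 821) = 1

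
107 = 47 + 60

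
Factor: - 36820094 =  - 2^1*127^1*144961^1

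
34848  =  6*5808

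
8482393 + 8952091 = 17434484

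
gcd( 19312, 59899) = 1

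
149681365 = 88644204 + 61037161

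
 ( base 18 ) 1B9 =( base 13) 31b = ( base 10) 531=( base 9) 650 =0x213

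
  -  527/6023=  - 527/6023 = - 0.09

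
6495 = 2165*3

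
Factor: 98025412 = 2^2 * 79^1*179^1*1733^1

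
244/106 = 2 +16/53 = 2.30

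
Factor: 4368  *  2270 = 9915360=   2^5*3^1*5^1*7^1*13^1*227^1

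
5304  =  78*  68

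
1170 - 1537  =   - 367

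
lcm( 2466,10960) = 98640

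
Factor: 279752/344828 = 2^1*11^1*17^1*461^ ( - 1) = 374/461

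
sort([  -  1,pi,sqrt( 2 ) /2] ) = [-1 , sqrt(2) /2 , pi ]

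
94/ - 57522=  - 47/28761 = - 0.00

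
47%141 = 47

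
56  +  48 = 104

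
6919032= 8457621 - 1538589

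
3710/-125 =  - 742/25 = -29.68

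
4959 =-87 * (-57)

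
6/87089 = 6/87089 = 0.00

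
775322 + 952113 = 1727435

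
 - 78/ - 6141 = 26/2047 = 0.01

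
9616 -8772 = 844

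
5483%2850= 2633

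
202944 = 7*28992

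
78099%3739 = 3319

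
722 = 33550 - 32828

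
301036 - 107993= 193043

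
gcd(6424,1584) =88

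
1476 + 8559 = 10035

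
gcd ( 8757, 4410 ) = 63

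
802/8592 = 401/4296 = 0.09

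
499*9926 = 4953074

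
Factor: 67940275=5^2*13^1*23^1*  61^1*149^1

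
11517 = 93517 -82000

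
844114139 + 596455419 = 1440569558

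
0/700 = 0  =  0.00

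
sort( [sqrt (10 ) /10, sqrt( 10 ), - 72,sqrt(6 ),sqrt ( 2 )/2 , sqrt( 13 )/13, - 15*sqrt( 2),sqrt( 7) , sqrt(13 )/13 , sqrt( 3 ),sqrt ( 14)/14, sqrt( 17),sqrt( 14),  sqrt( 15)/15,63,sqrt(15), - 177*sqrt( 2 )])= [ - 177*sqrt( 2 ), - 72,-15*sqrt( 2),  sqrt ( 15)/15, sqrt( 14) /14,  sqrt( 13) /13, sqrt( 13 ) /13,sqrt( 10 )/10, sqrt(2 ) /2 , sqrt( 3) , sqrt( 6),sqrt( 7 ),sqrt( 10 ) , sqrt( 14),sqrt (15), sqrt( 17 ), 63 ]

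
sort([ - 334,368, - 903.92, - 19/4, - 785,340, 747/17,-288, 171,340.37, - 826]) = [ - 903.92  , - 826, - 785, - 334, - 288,- 19/4,747/17,171,340, 340.37,368 ]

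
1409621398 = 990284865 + 419336533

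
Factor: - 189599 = - 189599^1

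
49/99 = 49/99=0.49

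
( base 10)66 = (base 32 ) 22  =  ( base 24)2I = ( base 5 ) 231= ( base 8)102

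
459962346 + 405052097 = 865014443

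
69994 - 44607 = 25387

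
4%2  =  0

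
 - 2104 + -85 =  - 2189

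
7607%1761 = 563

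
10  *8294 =82940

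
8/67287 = 8/67287 = 0.00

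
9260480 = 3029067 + 6231413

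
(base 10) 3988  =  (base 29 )4lf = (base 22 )856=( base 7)14425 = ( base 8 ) 7624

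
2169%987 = 195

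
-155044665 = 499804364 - 654849029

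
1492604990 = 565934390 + 926670600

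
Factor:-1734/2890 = -3^1*5^( - 1)   =  - 3/5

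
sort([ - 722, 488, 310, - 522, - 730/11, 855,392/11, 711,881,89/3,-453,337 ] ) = [ - 722, - 522, - 453, - 730/11, 89/3, 392/11, 310, 337, 488, 711,855, 881 ] 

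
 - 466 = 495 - 961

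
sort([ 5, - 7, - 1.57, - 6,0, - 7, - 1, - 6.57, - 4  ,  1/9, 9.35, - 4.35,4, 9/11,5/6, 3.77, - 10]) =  [ - 10, - 7, - 7, - 6.57, - 6,-4.35, - 4 ,  -  1.57, - 1, 0, 1/9,9/11 , 5/6,3.77,4,5,9.35]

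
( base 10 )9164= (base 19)1676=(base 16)23cc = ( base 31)9gj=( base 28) bj8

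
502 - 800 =- 298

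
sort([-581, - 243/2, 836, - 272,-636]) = [-636,  -  581,-272, - 243/2,836] 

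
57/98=57/98 = 0.58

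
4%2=0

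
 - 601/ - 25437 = 601/25437= 0.02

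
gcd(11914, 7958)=46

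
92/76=1 + 4/19= 1.21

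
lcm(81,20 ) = 1620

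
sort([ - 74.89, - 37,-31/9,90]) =[ - 74.89, - 37, - 31/9,90]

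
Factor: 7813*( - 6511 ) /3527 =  - 13^1 * 17^1 *383^1*601^1*3527^( - 1) = - 50870443/3527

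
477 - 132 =345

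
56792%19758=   17276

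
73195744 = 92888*788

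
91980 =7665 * 12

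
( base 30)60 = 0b10110100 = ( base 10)180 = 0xB4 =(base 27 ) 6i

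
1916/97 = 1916/97 = 19.75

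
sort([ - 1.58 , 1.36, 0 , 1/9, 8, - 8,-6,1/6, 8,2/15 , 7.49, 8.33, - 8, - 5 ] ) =[ - 8, - 8, - 6, - 5, - 1.58,  0, 1/9,  2/15, 1/6, 1.36,7.49,8,8, 8.33]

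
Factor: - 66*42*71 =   -  2^2*3^2* 7^1*11^1*71^1 = - 196812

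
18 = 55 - 37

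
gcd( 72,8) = 8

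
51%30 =21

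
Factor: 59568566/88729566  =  29784283/44364783 = 3^( - 1 )  *  127^( - 1 )*167^1*116443^( - 1)*178349^1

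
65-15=50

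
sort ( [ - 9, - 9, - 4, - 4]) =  [-9 , - 9,  -  4, - 4]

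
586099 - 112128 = 473971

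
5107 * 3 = 15321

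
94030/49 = 1918 + 48/49 = 1918.98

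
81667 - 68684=12983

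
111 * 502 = 55722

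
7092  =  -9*( - 788 ) 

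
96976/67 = 1447  +  27/67  =  1447.40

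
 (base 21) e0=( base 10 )294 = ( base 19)f9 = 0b100100110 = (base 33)8U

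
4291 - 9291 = -5000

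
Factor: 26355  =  3^1*5^1*7^1*251^1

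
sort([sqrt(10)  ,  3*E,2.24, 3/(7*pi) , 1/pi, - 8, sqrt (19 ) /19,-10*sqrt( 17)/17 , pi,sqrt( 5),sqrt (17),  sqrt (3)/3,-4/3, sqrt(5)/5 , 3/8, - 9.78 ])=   [  -  9.78,-8,- 10*sqrt(17)/17,  -  4/3,3/(7*pi), sqrt(19)/19, 1/pi,  3/8, sqrt( 5) /5, sqrt( 3 ) /3, sqrt( 5) , 2.24,pi, sqrt(10 ), sqrt(17 ), 3 * E]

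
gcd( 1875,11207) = 1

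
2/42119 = 2/42119 = 0.00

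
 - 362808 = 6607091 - 6969899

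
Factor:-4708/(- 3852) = 11/9= 3^ ( - 2) * 11^1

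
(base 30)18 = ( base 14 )2A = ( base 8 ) 46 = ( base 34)14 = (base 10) 38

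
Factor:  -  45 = - 3^2*5^1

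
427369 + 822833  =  1250202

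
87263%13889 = 3929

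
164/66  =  82/33 = 2.48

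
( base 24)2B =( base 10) 59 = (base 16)3b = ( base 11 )54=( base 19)32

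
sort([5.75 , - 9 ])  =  [ - 9, 5.75]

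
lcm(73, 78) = 5694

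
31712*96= 3044352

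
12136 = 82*148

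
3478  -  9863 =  -6385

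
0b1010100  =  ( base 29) 2q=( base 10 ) 84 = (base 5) 314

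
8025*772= 6195300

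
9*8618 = 77562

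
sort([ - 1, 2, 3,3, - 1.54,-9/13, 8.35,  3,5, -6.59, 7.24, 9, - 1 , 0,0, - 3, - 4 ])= [-6.59, -4 ,-3, - 1.54, - 1, - 1, - 9/13 , 0,0,2,  3,3,3, 5, 7.24, 8.35, 9]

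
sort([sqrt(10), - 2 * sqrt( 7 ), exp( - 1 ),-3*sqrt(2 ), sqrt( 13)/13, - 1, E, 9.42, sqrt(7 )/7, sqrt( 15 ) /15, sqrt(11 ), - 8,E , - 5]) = [  -  8, - 2* sqrt (7), - 5, - 3*sqrt(2 ), - 1 , sqrt( 15)/15,  sqrt( 13 )/13, exp ( - 1 ), sqrt(7) /7, E,E,sqrt(10 ), sqrt(11), 9.42 ]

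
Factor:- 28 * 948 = -26544 = -  2^4*3^1*7^1*79^1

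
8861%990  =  941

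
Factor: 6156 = 2^2*3^4*19^1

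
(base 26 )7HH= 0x1447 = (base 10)5191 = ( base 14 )1C6B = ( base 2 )1010001000111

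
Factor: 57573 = 3^2* 6397^1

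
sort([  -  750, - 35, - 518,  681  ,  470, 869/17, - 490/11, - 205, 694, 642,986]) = [-750,-518 , - 205,-490/11, - 35,  869/17,470, 642, 681,694, 986]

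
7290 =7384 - 94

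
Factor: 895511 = 37^1*24203^1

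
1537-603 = 934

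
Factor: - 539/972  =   - 2^ ( - 2)*3^( - 5 ) * 7^2 * 11^1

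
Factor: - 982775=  - 5^2*19^1*2069^1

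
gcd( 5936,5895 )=1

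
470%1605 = 470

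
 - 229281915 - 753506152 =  - 982788067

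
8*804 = 6432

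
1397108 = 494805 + 902303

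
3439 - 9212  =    -  5773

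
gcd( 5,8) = 1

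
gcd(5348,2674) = 2674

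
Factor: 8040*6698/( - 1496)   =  -2^1*3^1 * 5^1 * 11^( - 1)*67^1 * 197^1 = -395970/11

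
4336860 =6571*660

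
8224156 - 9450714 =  - 1226558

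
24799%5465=2939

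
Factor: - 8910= - 2^1 * 3^4*5^1*11^1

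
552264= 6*92044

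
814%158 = 24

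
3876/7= 3876/7 = 553.71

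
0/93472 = 0 = 0.00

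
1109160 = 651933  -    -  457227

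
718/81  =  718/81 = 8.86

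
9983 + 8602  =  18585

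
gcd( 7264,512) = 32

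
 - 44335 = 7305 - 51640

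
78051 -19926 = 58125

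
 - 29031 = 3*( - 9677) 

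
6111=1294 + 4817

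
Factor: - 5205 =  - 3^1 * 5^1*347^1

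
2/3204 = 1/1602 =0.00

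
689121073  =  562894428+126226645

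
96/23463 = 32/7821 = 0.00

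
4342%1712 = 918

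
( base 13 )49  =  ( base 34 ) 1r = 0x3d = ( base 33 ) 1s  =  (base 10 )61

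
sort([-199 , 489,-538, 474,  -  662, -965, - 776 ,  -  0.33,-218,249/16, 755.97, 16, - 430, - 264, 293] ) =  [ - 965, - 776,-662, - 538,-430, - 264, - 218, -199, - 0.33,249/16,16,293,  474, 489, 755.97 ]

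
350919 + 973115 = 1324034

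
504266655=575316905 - 71050250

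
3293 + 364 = 3657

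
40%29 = 11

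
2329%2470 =2329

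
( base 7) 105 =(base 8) 66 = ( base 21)2C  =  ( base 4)312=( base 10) 54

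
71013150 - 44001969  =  27011181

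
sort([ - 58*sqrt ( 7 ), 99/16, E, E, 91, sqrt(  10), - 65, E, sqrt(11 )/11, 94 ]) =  [-58*sqrt ( 7 ) , -65,sqrt(11 ) /11, E,  E, E,sqrt( 10 ),99/16, 91,  94]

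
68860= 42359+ 26501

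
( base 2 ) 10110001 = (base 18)9f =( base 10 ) 177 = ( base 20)8H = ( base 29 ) 63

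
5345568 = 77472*69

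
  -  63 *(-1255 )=79065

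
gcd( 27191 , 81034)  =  1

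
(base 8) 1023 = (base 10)531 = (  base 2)1000010011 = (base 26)KB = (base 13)31b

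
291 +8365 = 8656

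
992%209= 156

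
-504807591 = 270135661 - 774943252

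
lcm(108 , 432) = 432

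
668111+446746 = 1114857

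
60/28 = 2 + 1/7 = 2.14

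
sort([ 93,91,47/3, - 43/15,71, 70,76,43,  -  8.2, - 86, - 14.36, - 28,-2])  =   [ - 86, - 28, - 14.36, - 8.2, - 43/15, - 2,47/3,43,70,71,76,91, 93 ] 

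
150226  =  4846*31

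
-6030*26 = -156780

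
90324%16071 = 9969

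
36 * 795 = 28620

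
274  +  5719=5993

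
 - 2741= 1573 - 4314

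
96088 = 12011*8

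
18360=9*2040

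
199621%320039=199621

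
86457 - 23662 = 62795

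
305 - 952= -647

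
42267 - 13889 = 28378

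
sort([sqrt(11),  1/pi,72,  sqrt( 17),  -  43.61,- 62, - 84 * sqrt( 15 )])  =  [ - 84*sqrt( 15), - 62, -43.61, 1/pi,sqrt(11),sqrt( 17 ),72] 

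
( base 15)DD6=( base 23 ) 5kl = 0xC36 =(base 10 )3126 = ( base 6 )22250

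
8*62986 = 503888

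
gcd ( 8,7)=1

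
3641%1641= 359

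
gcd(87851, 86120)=1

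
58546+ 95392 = 153938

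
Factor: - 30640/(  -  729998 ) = 40/953 = 2^3*5^1*953^( - 1)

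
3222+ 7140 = 10362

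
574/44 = 287/22 =13.05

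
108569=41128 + 67441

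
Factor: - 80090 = - 2^1*5^1*8009^1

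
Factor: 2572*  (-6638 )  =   - 17072936=-2^3*643^1 *3319^1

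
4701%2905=1796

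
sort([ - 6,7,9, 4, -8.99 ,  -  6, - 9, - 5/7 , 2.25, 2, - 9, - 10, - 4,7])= [-10, - 9, - 9,- 8.99, - 6, - 6, - 4, - 5/7, 2 , 2.25,4 , 7,7,9] 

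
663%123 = 48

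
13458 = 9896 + 3562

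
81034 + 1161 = 82195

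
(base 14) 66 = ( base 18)50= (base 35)2K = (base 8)132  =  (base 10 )90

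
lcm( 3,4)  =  12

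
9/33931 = 9/33931 =0.00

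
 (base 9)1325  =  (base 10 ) 995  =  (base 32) V3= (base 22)215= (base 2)1111100011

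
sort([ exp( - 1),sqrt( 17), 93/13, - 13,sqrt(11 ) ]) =[ - 13,exp(  -  1),sqrt(11 ),sqrt( 17), 93/13]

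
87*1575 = 137025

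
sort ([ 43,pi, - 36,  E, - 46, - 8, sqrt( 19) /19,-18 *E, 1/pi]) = [ - 18 * E , - 46, - 36,-8,sqrt( 19 )/19,1/pi,E, pi,43]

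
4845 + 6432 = 11277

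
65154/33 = 21718/11 = 1974.36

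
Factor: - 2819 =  -2819^1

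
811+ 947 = 1758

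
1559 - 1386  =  173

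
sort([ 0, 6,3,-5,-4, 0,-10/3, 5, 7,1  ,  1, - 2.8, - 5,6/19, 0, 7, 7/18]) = [ - 5, - 5  , - 4 ,-10/3, - 2.8, 0, 0, 0, 6/19, 7/18, 1,1,3, 5,6,7 , 7]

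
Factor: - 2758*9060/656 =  - 2^(-1)*3^1*5^1*7^1 *41^(-1)*151^1*197^1 = - 3123435/82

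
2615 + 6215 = 8830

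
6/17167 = 6/17167 = 0.00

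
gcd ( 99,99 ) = 99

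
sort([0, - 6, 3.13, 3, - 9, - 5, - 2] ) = [ - 9, - 6, - 5, - 2,0, 3,3.13 ] 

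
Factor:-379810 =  - 2^1*5^1 * 19^1*1999^1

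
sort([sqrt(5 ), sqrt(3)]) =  [ sqrt (3 ),sqrt( 5) ]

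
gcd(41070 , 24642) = 8214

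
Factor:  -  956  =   - 2^2 * 239^1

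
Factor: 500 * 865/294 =216250/147 = 2^1 * 3^( - 1)*5^4 * 7^( - 2) * 173^1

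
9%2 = 1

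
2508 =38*66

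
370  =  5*74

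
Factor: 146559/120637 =147/121 =3^1*7^2*11^(  -  2 ) 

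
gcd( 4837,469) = 7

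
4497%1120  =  17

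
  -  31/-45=31/45 = 0.69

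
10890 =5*2178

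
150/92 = 1+29/46 = 1.63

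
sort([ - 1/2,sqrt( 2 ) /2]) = [  -  1/2, sqrt(2)/2]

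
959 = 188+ 771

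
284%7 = 4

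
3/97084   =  3/97084 = 0.00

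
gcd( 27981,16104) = 3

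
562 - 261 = 301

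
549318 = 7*78474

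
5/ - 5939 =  - 5/5939 = - 0.00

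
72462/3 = 24154=24154.00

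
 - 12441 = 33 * (-377)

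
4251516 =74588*57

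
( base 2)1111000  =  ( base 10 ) 120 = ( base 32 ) 3O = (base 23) 55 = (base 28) 48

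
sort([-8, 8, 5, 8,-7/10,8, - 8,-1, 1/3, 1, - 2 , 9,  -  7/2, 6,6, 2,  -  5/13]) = [-8,-8,-7/2, - 2, - 1, - 7/10,  -  5/13,1/3, 1, 2,  5, 6, 6, 8, 8,8, 9]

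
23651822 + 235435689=259087511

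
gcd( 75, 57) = 3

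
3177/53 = 59 + 50/53 = 59.94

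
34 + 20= 54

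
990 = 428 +562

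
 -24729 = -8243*3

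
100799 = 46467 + 54332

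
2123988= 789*2692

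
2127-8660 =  - 6533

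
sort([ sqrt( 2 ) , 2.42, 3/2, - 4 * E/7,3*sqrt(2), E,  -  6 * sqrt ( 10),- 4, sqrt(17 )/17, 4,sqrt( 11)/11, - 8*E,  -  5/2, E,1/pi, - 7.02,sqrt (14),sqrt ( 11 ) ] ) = [-8*E , - 6*sqrt (10 ), - 7.02, - 4, - 5/2,-4*E/7,sqrt(  17 )/17,sqrt(11 )/11,1/pi , sqrt( 2),3/2,2.42, E, E , sqrt( 11),sqrt (14),4,3*sqrt(2)]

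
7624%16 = 8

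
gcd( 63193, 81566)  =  1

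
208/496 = 13/31 = 0.42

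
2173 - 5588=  - 3415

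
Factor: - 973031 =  - 973031^1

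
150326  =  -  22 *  (-6833) 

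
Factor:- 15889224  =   -2^3*3^1 *13^1* 127^1 * 401^1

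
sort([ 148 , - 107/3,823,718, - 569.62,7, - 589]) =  [ -589,-569.62, - 107/3 , 7, 148,718, 823 ] 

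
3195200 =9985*320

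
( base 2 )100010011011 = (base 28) 2MJ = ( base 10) 2203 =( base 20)5A3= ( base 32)24r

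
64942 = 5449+59493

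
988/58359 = 988/58359 = 0.02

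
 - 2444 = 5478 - 7922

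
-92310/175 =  - 18462/35= - 527.49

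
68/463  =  68/463 = 0.15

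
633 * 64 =40512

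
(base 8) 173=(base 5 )443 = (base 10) 123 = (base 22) 5d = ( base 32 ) 3R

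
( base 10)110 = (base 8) 156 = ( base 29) 3n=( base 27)42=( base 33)3B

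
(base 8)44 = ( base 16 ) 24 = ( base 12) 30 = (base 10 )36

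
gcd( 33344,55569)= 1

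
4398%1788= 822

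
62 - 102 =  - 40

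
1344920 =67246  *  20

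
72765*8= 582120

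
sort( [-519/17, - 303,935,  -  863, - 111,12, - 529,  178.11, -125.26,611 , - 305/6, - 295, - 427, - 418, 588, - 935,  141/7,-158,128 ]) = [  -  935, - 863,  -  529,- 427, - 418,-303,-295, - 158, - 125.26, - 111,-305/6, - 519/17,12,141/7,128,178.11, 588, 611, 935]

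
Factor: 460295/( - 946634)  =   -2^( - 1)*5^1*11^1*13^( - 1 ) * 23^( - 1)*1583^( -1) * 8369^1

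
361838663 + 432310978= 794149641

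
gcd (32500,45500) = 6500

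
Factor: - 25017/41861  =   - 3^1 * 31^1*41^( - 1)*269^1*1021^( - 1)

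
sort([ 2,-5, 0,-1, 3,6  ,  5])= [ - 5, - 1,0,2,3,5, 6]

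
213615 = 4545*47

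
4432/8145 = 4432/8145 = 0.54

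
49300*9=443700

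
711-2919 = -2208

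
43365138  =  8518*5091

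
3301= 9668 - 6367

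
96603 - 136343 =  - 39740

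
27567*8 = 220536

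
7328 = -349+7677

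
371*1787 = 662977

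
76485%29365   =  17755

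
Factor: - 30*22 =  - 2^2*3^1*5^1*11^1= - 660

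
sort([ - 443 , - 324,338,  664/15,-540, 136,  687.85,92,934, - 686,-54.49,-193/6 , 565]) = [ -686, -540, - 443,-324 ,  -  54.49,-193/6,664/15,92, 136,338,565,687.85 , 934 ]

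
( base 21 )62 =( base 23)5D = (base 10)128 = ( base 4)2000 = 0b10000000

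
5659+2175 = 7834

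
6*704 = 4224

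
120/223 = 120/223 = 0.54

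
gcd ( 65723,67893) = 7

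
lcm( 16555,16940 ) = 728420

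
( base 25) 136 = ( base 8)1302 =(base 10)706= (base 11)592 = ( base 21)1cd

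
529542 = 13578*39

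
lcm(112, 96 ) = 672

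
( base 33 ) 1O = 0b111001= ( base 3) 2010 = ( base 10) 57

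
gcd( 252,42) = 42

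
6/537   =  2/179 = 0.01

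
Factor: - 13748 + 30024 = 2^2*13^1 * 313^1 = 16276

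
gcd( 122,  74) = 2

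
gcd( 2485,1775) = 355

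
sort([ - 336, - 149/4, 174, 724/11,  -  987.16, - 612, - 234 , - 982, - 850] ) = [ - 987.16,  -  982, - 850, - 612,  -  336,-234, - 149/4, 724/11, 174 ]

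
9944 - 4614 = 5330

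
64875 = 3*21625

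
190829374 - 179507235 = 11322139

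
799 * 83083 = 66383317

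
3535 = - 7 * ( - 505 )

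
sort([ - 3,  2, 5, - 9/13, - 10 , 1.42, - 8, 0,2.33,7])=[ - 10, - 8,-3, - 9/13, 0,1.42,2, 2.33,5,7 ] 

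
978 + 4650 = 5628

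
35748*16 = 571968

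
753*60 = 45180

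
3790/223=16 + 222/223 = 17.00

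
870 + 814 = 1684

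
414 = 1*414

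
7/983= 7/983 = 0.01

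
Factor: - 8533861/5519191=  - 7^1 * 1219123^1*5519191^(-1 ) 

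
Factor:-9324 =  -2^2*3^2*7^1*37^1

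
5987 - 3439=2548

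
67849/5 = 13569+4/5  =  13569.80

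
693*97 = 67221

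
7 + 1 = 8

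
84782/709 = 119 + 411/709 = 119.58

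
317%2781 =317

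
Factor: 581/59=7^1*59^(-1 )*83^1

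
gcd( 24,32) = 8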